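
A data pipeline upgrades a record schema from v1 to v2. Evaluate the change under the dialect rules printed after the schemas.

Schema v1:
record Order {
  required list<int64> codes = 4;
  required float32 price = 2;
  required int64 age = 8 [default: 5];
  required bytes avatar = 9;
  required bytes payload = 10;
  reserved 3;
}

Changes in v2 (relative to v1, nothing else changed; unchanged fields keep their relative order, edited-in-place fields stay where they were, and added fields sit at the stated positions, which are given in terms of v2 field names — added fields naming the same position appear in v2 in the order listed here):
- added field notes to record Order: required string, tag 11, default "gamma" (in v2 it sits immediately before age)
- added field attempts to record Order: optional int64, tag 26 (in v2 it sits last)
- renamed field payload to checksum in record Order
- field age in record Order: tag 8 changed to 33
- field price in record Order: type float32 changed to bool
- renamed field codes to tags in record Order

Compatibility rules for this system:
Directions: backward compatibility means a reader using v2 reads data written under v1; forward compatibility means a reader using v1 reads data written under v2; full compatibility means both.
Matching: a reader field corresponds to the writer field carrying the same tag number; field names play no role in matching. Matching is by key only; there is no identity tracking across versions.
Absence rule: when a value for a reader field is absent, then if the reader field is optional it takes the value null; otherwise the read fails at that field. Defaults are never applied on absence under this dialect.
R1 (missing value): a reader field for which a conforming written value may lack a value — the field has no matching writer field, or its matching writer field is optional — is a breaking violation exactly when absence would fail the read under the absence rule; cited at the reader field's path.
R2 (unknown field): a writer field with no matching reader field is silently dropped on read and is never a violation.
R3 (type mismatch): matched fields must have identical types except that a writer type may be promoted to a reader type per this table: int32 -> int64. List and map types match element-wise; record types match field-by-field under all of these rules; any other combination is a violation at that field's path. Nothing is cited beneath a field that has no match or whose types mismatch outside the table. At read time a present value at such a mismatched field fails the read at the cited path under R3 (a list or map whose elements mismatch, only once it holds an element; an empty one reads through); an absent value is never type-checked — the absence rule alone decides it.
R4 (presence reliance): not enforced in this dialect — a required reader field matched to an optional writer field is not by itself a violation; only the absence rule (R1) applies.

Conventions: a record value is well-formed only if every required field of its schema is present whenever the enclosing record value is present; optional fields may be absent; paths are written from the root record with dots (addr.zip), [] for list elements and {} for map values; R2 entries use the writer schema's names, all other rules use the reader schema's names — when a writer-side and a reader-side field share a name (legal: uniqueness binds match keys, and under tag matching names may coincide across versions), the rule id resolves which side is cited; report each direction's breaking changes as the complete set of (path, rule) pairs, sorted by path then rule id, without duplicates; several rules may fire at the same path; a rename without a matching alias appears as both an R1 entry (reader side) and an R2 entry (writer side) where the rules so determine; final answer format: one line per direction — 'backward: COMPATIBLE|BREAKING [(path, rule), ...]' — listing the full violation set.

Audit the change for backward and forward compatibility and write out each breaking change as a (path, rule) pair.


arrows below run writer -> reader for Order
backward analysis of Order with v2 as reader and v1 as writer:
  tags: paired with writer codes (list<int64> -> list<int64>; writer required)
  price: paired with writer price (float32 -> bool; writer required)
  no writer field matches reader notes
  no writer field matches reader age
  avatar: paired with writer avatar (bytes -> bytes; writer required)
  checksum: paired with writer payload (bytes -> bytes; writer required)
  no writer field matches reader attempts
  leftover writer field: age
  R1 fires at age
  R1 fires at notes
  R3 fires at price
  backward on Order therefore BREAKING (3)
forward analysis of Order with v1 as reader and v2 as writer:
  codes: paired with writer tags (list<int64> -> list<int64>; writer required)
  price: paired with writer price (bool -> float32; writer required)
  no writer field matches reader age
  avatar: paired with writer avatar (bytes -> bytes; writer required)
  payload: paired with writer checksum (bytes -> bytes; writer required)
  leftover writer field: notes
  leftover writer field: age
  leftover writer field: attempts
  R1 fires at age
  R3 fires at price
  forward on Order therefore BREAKING (2)

backward: BREAKING [(age, R1), (notes, R1), (price, R3)]; forward: BREAKING [(age, R1), (price, R3)]


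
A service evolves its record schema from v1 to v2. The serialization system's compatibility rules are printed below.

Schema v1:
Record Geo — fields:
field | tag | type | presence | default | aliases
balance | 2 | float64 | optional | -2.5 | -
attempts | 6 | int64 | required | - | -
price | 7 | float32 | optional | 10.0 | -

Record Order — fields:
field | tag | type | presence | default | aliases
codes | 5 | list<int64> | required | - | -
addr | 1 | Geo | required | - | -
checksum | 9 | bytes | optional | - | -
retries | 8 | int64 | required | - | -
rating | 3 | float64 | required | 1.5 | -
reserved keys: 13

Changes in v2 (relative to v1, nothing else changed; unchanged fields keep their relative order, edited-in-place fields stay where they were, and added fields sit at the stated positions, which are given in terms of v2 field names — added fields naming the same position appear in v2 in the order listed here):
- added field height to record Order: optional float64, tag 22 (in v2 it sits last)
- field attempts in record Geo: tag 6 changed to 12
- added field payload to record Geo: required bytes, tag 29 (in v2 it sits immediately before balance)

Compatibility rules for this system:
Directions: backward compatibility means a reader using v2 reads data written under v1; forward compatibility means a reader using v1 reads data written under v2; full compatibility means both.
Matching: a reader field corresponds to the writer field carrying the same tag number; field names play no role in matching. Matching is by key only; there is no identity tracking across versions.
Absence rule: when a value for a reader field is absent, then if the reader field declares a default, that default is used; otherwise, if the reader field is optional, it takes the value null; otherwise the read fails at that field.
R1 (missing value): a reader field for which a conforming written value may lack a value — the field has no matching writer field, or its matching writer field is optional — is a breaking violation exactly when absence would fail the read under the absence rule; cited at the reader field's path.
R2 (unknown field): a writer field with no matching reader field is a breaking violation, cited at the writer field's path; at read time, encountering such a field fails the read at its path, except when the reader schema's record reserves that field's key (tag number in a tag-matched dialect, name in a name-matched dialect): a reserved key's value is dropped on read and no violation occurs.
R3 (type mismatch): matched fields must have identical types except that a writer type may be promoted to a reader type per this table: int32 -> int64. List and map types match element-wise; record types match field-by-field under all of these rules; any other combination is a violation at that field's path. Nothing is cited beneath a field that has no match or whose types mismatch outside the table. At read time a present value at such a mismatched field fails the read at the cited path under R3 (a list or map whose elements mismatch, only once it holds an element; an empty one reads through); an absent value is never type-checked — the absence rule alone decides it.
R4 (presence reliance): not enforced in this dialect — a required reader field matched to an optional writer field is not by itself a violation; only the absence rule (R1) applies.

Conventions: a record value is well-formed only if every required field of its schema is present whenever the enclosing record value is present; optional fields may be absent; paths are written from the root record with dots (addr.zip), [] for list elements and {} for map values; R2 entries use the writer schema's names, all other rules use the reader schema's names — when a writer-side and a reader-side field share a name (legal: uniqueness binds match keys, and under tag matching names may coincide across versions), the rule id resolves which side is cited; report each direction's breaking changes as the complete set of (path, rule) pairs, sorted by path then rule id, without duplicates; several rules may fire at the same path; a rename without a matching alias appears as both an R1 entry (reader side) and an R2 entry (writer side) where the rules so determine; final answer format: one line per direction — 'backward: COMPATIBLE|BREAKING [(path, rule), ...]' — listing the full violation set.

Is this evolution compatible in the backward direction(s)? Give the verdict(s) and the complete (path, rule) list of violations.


backward: BREAKING [(addr.attempts, R1), (addr.attempts, R2), (addr.payload, R1)]

in Order below, arrows point writer -> reader
backward pass over Order, reader schema v2, writer schema v1:
  codes: list<int64> -> list<int64>, writer required; from codes
  addr: Geo -> Geo, writer required; from addr
  checksum: bytes -> bytes, writer optional; from checksum
  retries: int64 -> int64, writer required; from retries
  rating: float64 -> float64, writer required; from rating
  height: no writer-side match
  addr.payload: no writer-side match
  addr.balance: float64 -> float64, writer optional; from addr.balance
  addr.attempts: no writer-side match
  addr.price: float32 -> float32, writer optional; from addr.price
  addr.attempts (writer side), unknown to reader
  rule R1 violated at addr.attempts
  rule R2 violated at addr.attempts
  rule R1 violated at addr.payload
  backward on Order therefore BREAKING (3)
the rest of the Order diff is inert for this question:
  added field height to record Order: optional float64, tag 22 (in v2 it sits last) -> affects forward compatibility only, which is not asked


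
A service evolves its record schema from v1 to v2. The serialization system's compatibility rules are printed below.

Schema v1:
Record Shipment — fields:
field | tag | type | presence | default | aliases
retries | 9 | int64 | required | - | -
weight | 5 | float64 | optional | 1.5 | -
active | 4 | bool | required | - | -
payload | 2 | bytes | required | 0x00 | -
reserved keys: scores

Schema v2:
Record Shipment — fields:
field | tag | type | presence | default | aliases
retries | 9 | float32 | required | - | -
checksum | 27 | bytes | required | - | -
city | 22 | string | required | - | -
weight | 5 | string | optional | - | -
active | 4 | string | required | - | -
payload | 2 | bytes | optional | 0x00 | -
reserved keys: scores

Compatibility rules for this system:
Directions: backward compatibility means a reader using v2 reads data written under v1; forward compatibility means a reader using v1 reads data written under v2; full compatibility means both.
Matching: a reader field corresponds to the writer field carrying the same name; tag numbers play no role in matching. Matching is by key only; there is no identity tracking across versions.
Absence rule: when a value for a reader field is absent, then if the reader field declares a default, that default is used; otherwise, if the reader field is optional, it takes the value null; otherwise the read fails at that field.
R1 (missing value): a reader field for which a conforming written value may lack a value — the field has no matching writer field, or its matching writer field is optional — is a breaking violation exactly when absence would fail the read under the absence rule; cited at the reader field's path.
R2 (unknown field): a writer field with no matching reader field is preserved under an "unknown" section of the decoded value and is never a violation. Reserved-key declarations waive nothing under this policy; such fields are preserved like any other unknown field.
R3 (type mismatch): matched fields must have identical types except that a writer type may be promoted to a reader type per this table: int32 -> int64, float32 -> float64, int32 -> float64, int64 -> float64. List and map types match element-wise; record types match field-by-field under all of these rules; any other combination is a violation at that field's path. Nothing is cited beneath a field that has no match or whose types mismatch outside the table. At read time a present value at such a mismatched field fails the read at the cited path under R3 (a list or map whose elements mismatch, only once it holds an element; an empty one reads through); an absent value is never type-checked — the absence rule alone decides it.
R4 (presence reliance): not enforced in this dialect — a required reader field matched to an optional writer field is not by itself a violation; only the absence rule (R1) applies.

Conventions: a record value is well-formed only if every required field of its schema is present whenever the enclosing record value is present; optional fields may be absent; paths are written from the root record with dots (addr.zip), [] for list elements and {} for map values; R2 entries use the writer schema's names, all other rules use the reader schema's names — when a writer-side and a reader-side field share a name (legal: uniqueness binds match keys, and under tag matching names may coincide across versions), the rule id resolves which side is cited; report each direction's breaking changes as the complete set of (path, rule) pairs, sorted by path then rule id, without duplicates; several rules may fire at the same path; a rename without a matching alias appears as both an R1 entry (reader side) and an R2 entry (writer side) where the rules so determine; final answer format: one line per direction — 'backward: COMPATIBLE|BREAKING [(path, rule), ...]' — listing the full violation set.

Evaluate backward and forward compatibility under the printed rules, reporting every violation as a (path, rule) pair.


the writer's type comes first in each Shipment pair
checking backward for Shipment: reader v2 against writer v1:
  retries: paired with writer retries (int64 -> float32; writer required)
  checksum has no writer counterpart
  city has no writer counterpart
  weight: paired with writer weight (float64 -> string; writer optional)
  active: paired with writer active (bool -> string; writer required)
  payload: paired with writer payload (bytes -> bytes; writer required)
  rule R3 violated at active
  rule R1 violated at checksum
  rule R1 violated at city
  rule R3 violated at retries
  rule R3 violated at weight
  => backward: BREAKING (5)
checking forward for Shipment: reader v1 against writer v2:
  retries: paired with writer retries (float32 -> int64; writer required)
  weight: paired with writer weight (string -> float64; writer optional)
  active: paired with writer active (string -> bool; writer required)
  payload: paired with writer payload (bytes -> bytes; writer optional)
  writer checksum: unknown to reader
  writer city: unknown to reader
  rule R3 violated at active
  rule R3 violated at retries
  rule R3 violated at weight
  => forward: BREAKING (3)

backward: BREAKING [(active, R3), (checksum, R1), (city, R1), (retries, R3), (weight, R3)]; forward: BREAKING [(active, R3), (retries, R3), (weight, R3)]


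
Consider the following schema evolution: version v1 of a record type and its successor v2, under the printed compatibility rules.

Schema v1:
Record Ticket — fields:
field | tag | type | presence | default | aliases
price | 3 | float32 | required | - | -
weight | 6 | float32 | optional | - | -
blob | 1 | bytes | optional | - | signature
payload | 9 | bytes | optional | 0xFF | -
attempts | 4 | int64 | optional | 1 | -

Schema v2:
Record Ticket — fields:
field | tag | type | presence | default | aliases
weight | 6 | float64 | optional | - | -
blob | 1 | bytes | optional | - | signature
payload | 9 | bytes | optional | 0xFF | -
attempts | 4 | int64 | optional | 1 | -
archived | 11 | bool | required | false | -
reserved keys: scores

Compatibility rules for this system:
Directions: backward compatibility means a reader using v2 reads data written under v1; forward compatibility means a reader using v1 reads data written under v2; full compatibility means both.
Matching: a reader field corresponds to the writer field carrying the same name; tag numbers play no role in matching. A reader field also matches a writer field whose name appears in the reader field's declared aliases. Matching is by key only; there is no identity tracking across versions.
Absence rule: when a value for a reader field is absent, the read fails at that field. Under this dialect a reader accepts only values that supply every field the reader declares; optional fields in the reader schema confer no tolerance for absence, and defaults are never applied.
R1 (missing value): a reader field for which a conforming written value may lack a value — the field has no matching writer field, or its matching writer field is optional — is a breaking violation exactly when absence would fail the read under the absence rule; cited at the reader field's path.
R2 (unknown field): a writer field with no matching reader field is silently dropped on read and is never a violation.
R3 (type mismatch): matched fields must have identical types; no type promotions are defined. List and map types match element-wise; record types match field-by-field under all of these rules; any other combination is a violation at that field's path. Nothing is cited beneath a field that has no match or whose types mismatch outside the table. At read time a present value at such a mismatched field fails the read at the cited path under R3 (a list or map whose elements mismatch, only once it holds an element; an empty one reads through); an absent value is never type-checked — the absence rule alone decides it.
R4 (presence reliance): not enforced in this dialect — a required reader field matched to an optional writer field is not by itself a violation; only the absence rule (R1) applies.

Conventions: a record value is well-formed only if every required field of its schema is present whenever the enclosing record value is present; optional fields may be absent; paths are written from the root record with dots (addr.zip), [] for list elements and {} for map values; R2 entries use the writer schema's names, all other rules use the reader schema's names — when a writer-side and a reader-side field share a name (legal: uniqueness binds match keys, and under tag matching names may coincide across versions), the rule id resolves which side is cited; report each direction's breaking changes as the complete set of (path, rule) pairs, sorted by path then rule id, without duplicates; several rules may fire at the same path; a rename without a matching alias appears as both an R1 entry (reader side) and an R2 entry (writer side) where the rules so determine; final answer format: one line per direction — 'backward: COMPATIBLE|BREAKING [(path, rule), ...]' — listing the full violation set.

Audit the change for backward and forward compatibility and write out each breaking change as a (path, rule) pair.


backward: BREAKING [(archived, R1), (attempts, R1), (blob, R1), (payload, R1), (weight, R1), (weight, R3)]; forward: BREAKING [(attempts, R1), (blob, R1), (payload, R1), (price, R1), (weight, R1), (weight, R3)]

each type pair in Ticket: writer, then reader
backward for Ticket (reader v2, writer v1):
  weight: float32 -> float64, writer optional; from weight
  blob: bytes -> bytes, writer optional; from blob
  payload: bytes -> bytes, writer optional; from payload
  attempts: int64 -> int64, writer optional; from attempts
  archived: no writer match
  leftover writer field: price
  violation R1 at archived
  violation R1 at attempts
  violation R1 at blob
  violation R1 at payload
  violation R1 at weight
  violation R3 at weight
  => backward: BREAKING (6)
forward for Ticket (reader v1, writer v2):
  price: no writer match
  weight: float64 -> float32, writer optional; from weight
  blob: bytes -> bytes, writer optional; from blob
  payload: bytes -> bytes, writer optional; from payload
  attempts: int64 -> int64, writer optional; from attempts
  leftover writer field: archived
  violation R1 at attempts
  violation R1 at blob
  violation R1 at payload
  violation R1 at price
  violation R1 at weight
  violation R3 at weight
  => forward: BREAKING (6)


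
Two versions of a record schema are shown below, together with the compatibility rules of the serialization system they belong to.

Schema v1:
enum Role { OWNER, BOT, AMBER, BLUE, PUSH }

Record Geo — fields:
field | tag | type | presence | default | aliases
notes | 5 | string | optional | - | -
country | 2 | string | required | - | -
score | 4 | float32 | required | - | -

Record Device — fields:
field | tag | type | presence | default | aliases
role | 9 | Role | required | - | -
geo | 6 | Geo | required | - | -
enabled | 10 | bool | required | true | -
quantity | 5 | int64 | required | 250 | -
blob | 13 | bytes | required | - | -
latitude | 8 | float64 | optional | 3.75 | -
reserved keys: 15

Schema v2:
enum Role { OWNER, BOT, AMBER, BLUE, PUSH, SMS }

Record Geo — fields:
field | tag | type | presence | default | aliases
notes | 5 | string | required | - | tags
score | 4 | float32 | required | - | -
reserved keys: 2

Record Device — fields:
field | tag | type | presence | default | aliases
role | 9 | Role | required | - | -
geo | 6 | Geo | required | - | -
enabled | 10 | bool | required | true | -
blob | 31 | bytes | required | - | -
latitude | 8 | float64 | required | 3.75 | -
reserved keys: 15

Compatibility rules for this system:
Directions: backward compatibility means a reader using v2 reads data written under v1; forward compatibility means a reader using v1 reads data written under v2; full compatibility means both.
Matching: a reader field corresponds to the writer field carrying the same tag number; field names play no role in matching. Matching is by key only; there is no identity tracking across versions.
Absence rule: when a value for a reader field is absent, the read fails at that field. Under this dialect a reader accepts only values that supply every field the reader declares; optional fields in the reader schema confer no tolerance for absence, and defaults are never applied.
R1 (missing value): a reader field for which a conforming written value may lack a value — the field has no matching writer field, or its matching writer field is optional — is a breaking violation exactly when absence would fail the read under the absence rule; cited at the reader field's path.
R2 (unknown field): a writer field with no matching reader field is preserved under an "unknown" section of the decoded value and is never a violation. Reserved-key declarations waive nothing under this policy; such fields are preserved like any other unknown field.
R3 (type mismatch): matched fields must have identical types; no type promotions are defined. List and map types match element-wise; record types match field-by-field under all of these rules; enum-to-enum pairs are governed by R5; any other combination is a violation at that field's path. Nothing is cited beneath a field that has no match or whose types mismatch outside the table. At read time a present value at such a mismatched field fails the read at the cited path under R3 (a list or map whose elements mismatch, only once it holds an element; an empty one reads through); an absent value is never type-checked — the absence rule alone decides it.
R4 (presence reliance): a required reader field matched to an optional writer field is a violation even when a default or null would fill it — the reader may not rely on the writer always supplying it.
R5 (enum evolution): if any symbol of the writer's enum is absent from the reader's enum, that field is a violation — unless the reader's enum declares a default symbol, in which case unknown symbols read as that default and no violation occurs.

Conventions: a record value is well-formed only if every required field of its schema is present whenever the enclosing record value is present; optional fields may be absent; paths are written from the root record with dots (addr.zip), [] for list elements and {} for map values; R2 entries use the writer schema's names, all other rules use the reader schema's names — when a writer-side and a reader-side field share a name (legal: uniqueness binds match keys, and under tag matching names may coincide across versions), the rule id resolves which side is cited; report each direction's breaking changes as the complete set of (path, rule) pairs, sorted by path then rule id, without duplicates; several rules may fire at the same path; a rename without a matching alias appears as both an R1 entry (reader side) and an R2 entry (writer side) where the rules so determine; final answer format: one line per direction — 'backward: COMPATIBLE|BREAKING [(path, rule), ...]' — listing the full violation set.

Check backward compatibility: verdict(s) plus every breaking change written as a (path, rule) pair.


the writer's type comes first in each Device pair
backward pass over Device, reader schema v2, writer schema v1:
  role <- role (Role -> Role, writer required)
  geo <- geo (Geo -> Geo, writer required)
  enabled <- enabled (bool -> bool, writer required)
  blob has no writer counterpart
  latitude <- latitude (float64 -> float64, writer optional)
  writer quantity: unknown to reader
  writer blob: unknown to reader
  geo.notes <- geo.notes (string -> string, writer optional)
  geo.score <- geo.score (float32 -> float32, writer required)
  writer geo.country: unknown to reader
  rule R1 violated at blob
  rule R1 violated at geo.notes
  rule R4 violated at geo.notes
  rule R1 violated at latitude
  rule R4 violated at latitude
  => backward: BREAKING (5)
checking off the Device differences that do not matter here:
  removed field country from record Geo (its key 2 joins the reserved list) -> affects forward compatibility only, which is not asked
  enum Role (field role in record Device): symbol SMS added -> affects forward compatibility only, which is not asked
  removed field quantity from record Device -> affects forward compatibility only, which is not asked

backward: BREAKING [(blob, R1), (geo.notes, R1), (geo.notes, R4), (latitude, R1), (latitude, R4)]


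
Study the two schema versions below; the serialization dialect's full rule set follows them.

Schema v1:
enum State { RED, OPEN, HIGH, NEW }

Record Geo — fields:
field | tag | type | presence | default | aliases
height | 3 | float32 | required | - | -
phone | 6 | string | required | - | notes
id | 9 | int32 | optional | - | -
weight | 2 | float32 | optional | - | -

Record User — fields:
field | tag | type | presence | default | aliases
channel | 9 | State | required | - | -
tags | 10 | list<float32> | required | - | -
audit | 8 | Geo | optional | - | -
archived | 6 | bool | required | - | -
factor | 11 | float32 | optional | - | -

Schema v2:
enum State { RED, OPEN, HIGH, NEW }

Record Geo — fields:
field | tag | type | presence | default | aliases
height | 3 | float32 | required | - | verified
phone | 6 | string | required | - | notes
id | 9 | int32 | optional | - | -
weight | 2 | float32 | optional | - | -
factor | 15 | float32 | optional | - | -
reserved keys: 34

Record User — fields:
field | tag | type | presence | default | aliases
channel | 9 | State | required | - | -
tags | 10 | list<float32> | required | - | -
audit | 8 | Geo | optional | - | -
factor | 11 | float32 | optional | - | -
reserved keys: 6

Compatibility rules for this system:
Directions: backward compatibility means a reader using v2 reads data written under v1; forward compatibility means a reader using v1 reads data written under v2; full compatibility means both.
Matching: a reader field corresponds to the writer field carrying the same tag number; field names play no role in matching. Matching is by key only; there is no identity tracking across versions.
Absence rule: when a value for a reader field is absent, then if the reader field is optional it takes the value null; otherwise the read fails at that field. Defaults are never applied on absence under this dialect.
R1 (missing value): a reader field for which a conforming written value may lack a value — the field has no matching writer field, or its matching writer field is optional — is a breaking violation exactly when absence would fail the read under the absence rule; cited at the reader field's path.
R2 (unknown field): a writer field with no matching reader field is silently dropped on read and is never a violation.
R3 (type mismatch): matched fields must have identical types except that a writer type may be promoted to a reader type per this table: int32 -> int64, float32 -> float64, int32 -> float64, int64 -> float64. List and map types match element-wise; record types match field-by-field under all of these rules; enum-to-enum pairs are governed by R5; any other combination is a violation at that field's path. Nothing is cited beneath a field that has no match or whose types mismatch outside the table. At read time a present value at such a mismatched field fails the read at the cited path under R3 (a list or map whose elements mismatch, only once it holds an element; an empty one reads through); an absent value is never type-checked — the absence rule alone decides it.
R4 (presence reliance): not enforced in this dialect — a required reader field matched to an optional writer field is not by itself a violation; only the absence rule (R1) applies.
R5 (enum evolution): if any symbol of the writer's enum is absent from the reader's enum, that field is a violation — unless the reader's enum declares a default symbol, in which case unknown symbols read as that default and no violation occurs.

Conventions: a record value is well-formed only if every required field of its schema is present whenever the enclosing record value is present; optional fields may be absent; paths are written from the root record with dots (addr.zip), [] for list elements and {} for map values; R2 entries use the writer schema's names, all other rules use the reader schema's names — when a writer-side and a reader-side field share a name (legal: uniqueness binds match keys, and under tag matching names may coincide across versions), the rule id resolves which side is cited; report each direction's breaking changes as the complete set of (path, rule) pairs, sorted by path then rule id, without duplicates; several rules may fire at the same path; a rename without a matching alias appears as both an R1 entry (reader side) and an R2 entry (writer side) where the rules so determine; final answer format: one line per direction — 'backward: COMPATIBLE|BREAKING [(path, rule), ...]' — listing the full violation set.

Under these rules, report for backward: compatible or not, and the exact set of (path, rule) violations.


backward: COMPATIBLE []

each type pair in User: writer, then reader
backward analysis of User with v2 as reader and v1 as writer:
  channel: State -> State, writer required; from channel
  tags: list<float32> -> list<float32>, writer required; from tags
  audit: Geo -> Geo, writer optional; from audit
  factor: float32 -> float32, writer optional; from factor
  writer field archived has no reader counterpart
  audit.height: float32 -> float32, writer required; from audit.height
  audit.phone: string -> string, writer required; from audit.phone
  audit.id: int32 -> int32, writer optional; from audit.id
  audit.weight: float32 -> float32, writer optional; from audit.weight
  audit.factor: no writer-side match
  => backward verdict for User: COMPATIBLE, no violations
ruling out the remaining User differences:
  added field factor to record Geo: optional float32, tag 15 (in v2 it sits last) -> fires no rule on User, leaving the asked answer as it is
  removed field archived from record User (its key 6 joins the reserved list) -> affects forward compatibility only, which is not asked


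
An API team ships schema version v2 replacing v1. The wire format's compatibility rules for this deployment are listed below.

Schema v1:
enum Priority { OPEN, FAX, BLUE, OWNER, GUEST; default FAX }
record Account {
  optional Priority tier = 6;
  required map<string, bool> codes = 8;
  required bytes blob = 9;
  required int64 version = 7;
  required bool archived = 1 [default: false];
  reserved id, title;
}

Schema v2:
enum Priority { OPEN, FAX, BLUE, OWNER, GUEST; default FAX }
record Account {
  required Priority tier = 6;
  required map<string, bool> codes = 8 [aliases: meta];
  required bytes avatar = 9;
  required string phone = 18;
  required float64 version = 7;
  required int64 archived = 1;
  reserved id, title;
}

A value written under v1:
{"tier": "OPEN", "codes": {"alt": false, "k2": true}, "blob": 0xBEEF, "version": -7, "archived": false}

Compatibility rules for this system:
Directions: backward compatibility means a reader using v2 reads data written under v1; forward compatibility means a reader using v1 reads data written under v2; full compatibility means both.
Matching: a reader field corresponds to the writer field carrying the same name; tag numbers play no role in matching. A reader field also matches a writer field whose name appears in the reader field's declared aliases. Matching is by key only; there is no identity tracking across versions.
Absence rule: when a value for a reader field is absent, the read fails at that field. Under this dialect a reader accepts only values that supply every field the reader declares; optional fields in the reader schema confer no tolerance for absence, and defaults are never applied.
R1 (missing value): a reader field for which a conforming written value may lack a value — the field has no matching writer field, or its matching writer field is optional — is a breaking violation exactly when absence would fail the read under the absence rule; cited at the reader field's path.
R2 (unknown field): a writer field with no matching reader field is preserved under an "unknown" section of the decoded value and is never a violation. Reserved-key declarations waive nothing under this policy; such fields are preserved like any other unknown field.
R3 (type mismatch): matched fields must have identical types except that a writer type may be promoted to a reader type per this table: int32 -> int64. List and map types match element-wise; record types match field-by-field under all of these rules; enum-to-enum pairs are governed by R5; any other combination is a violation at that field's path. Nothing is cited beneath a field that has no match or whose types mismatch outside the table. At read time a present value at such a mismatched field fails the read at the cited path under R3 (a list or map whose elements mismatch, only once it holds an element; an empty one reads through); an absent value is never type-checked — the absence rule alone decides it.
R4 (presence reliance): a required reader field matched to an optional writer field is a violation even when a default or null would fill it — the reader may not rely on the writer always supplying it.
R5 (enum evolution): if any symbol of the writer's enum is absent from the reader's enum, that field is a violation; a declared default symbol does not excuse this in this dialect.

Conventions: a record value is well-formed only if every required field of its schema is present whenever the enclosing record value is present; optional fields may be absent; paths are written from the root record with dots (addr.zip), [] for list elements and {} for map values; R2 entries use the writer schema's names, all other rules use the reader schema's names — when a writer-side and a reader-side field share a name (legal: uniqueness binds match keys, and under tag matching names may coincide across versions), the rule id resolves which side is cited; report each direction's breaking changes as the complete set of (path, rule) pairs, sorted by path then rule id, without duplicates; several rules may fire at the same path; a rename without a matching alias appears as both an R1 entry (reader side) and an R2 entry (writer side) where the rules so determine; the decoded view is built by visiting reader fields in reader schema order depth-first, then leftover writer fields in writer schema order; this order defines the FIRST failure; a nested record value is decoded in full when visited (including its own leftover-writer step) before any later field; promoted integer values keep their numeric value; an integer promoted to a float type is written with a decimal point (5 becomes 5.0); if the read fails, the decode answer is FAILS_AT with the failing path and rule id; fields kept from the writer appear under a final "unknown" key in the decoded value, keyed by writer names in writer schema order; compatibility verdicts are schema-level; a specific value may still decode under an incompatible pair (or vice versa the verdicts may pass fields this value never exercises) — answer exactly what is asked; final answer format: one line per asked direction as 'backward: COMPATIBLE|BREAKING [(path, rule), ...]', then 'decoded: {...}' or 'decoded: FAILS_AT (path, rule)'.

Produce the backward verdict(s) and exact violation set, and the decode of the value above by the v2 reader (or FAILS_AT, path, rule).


backward: BREAKING [(archived, R3), (avatar, R1), (phone, R1), (tier, R1), (tier, R4), (version, R3)]; decoded: FAILS_AT (avatar, R1)

the writer's type comes first in each Account pair
backward analysis of Account with v2 as reader and v1 as writer:
  tier <- tier (Priority -> Priority, writer optional)
  codes <- codes (map<string, bool> -> map<string, bool>, writer required)
  avatar: no writer match
  phone: no writer match
  version <- version (int64 -> float64, writer required)
  archived <- archived (bool -> int64, writer required)
  blob (writer side), unknown to reader
  breaking: (archived, R3)
  breaking: (avatar, R1)
  breaking: (phone, R1)
  breaking: (tier, R1)
  breaking: (tier, R4)
  breaking: (version, R3)
  => 6 violation(s): backward is BREAKING for Account
decode walk for Account under reader schema v2:
  tier := "OPEN"
  codes := {"alt": false, "k2": true}
  read fails at avatar under R1 (no fill)
  => FAILS_AT (avatar, R1)


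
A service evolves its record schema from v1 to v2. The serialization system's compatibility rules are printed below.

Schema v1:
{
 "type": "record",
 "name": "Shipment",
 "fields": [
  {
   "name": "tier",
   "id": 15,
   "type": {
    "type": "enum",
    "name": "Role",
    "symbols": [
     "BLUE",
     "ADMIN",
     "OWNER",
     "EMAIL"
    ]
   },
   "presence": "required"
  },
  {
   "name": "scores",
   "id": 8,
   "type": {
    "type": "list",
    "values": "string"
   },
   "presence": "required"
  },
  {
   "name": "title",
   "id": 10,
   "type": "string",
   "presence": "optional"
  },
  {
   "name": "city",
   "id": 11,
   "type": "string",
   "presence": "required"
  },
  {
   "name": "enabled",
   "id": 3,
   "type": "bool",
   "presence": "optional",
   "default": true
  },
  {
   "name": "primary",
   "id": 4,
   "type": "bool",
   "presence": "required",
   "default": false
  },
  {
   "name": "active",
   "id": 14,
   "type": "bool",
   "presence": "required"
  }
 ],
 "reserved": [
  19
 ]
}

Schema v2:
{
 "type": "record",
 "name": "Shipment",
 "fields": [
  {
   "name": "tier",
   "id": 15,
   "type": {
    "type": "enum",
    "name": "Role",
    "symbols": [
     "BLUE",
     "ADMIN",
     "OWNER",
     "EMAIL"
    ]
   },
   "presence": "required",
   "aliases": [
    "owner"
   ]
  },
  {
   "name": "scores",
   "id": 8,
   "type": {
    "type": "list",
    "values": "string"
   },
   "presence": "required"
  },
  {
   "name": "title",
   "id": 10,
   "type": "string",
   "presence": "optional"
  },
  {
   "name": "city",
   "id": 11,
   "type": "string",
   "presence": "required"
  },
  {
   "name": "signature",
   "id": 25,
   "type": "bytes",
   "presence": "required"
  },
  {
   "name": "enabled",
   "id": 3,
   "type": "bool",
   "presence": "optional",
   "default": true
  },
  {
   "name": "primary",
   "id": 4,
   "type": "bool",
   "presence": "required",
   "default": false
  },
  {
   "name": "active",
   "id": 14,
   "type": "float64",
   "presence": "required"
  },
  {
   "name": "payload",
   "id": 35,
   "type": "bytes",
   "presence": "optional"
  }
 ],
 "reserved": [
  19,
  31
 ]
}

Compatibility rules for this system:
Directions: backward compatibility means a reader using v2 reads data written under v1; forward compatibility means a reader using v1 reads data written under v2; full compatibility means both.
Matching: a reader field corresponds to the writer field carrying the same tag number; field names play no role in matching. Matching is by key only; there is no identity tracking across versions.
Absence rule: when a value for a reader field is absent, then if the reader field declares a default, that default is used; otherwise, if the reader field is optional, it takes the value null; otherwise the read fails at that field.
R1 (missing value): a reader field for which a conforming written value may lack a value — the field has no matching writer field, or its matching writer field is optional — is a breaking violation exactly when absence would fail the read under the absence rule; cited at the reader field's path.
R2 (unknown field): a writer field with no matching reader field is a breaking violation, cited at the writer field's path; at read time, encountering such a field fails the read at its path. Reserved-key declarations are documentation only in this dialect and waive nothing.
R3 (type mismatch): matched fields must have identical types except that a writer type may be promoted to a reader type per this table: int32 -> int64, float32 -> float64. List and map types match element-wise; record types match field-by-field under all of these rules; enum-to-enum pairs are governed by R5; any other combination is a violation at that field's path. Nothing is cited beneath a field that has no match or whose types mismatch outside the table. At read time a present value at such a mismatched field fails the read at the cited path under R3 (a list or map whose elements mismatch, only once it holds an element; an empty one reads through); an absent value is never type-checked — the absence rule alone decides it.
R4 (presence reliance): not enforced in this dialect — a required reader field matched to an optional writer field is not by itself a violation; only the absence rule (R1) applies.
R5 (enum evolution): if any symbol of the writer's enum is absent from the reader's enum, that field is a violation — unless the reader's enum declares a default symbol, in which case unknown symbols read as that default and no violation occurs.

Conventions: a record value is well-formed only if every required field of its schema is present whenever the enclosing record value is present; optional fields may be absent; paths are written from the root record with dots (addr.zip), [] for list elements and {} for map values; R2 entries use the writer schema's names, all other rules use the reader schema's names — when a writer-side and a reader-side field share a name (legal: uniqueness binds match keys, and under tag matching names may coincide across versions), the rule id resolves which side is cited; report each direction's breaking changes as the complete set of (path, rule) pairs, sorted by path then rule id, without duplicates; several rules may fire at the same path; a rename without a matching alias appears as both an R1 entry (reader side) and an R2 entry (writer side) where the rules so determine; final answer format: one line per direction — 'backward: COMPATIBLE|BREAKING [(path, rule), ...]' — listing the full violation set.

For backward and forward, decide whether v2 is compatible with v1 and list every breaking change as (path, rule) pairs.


backward: BREAKING [(active, R3), (signature, R1)]; forward: BREAKING [(active, R3), (payload, R2), (signature, R2)]

the writer's type comes first in each Shipment pair
checking backward for Shipment: reader v2 against writer v1:
  writer required, Role -> Role: reader tier maps from writer tier
  writer required, list<string> -> list<string>: reader scores maps from writer scores
  writer optional, string -> string: reader title maps from writer title
  writer required, string -> string: reader city maps from writer city
  signature: no writer-side match
  writer optional, bool -> bool: reader enabled maps from writer enabled
  writer required, bool -> bool: reader primary maps from writer primary
  writer required, bool -> float64: reader active maps from writer active
  payload: no writer-side match
  rule R3 violated at active
  rule R1 violated at signature
  backward on Shipment therefore BREAKING (2)
checking forward for Shipment: reader v1 against writer v2:
  writer required, Role -> Role: reader tier maps from writer tier
  writer required, list<string> -> list<string>: reader scores maps from writer scores
  writer optional, string -> string: reader title maps from writer title
  writer required, string -> string: reader city maps from writer city
  writer optional, bool -> bool: reader enabled maps from writer enabled
  writer required, bool -> bool: reader primary maps from writer primary
  writer required, float64 -> bool: reader active maps from writer active
  leftover writer field: signature
  leftover writer field: payload
  rule R3 violated at active
  rule R2 violated at payload
  rule R2 violated at signature
  forward on Shipment therefore BREAKING (3)
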